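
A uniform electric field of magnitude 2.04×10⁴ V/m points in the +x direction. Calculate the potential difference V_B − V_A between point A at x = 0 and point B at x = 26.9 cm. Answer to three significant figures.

-5490 V

In a uniform field, potential decreases in the direction of E: V_B − V_A = −E·Δx.
V_B − V_A = −(2.04×10⁴ V/m)(0.269 m) = -5490 V.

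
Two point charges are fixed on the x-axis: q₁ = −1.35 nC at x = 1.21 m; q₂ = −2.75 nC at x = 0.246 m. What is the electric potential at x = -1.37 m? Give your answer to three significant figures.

The total potential is the scalar sum of each charge's contribution, V = Σ kqᵢ/rᵢ.
Distances from the field point to each charge: r₁ = 2.58 m, r₂ = 1.62 m.
V = k[(-1.35×10⁻⁹)/(2.58) + (-2.75×10⁻⁹)/(1.62)] = -20.0 V.

-20.0 V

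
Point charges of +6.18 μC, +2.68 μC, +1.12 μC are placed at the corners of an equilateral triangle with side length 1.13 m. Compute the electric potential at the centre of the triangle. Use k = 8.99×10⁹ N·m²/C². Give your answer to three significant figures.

1.38×10⁵ V

The total potential is the scalar sum of each charge's contribution, V = Σ kqᵢ/rᵢ.
The distance from each vertex to the centroid is a/√3 = 0.652 m.
V = k[(6.18×10⁻⁶)/(0.652) + (2.68×10⁻⁶)/(0.652) + (1.12×10⁻⁶)/(0.652)] = 1.38×10⁵ V.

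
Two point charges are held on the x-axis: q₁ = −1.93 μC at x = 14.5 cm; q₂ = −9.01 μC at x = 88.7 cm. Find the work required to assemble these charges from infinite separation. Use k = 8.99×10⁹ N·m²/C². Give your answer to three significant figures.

The work to assemble the configuration equals its total potential energy, U = Σ kqᵢqⱼ/rᵢⱼ over all pairs.
Pair separations: r₁₂ = 0.742 m.
U = (0.211) = 0.211 J.

0.211 J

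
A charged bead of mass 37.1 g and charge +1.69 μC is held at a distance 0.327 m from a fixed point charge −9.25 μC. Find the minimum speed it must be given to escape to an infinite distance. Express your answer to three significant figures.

4.81 m/s

To just escape, total mechanical energy must reach zero at infinity: ½mv²_min + U = 0, so ½mv²_min = −U = |kQq|/r.
|U| = |kQq|/r = (8.99×10⁹ N·m²/C²)(9.25×10⁻⁶)(1.69×10⁻⁶)/(0.327) = 0.430 J.
v_min = √(2|U|/m) = √(2·0.430/0.0371) = 4.81 m/s.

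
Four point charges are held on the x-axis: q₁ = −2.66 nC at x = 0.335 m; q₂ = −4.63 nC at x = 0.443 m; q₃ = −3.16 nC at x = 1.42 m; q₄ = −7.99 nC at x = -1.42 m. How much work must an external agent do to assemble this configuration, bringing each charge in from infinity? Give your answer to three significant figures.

1.60×10⁻⁶ J

The work to assemble the configuration equals its total potential energy, U = Σ kqᵢqⱼ/rᵢⱼ over all pairs.
Pair separations: r₁₂ = 0.108 m, r₁₃ = 1.08 m, r₁₄ = 1.75 m, r₂₃ = 0.977 m, r₂₄ = 1.86 m, r₃₄ = 2.84 m.
Summing all 6 pair terms gives U = 1.60×10⁻⁶ J.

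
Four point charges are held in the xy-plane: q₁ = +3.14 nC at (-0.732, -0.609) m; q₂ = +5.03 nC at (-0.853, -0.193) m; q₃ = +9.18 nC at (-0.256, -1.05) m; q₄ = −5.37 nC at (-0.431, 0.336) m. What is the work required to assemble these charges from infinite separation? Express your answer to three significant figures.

2.96×10⁻⁷ J

The work to assemble the configuration equals its total potential energy, U = Σ kqᵢqⱼ/rᵢⱼ over all pairs.
Pair separations: r₁₂ = 0.433 m, r₁₃ = 0.649 m, r₁₄ = 0.992 m, r₂₃ = 1.04 m, r₂₄ = 0.677 m, r₃₄ = 1.40 m.
Summing all 6 pair terms gives U = 2.96×10⁻⁷ J.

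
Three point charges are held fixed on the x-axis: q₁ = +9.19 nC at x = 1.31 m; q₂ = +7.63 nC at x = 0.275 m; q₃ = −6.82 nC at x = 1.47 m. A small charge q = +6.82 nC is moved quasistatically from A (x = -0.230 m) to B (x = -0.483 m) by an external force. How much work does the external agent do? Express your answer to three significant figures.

-3.29×10⁻⁷ J

For quasistatic motion the external work equals the change in potential energy: W_ext = qΔV = q(V_B − V_A).
At A: distances to the source charges are 1.54 m, 0.505 m, 1.70 m; V_A = Σ kqᵢ/rᵢ = 153 V.
At B: distances to the source charges are 1.79 m, 0.758 m, 1.95 m; V_B = Σ kqᵢ/rᵢ = 105 V.
ΔV = V_B − V_A = -48.2 V.
W_ext = qΔV = (6.82×10⁻⁹ C)(-48.2 V) = -3.29×10⁻⁷ J.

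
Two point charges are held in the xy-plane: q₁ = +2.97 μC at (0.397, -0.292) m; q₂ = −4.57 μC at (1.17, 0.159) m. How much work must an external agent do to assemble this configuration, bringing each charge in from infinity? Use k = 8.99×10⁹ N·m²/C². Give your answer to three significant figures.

-0.136 J

The assembly work is the sum of pairwise potential energies, U = Σ_{i<j} kqᵢqⱼ/rᵢⱼ.
Pair separations: r₁₂ = 0.895 m.
U = (-0.136) = -0.136 J.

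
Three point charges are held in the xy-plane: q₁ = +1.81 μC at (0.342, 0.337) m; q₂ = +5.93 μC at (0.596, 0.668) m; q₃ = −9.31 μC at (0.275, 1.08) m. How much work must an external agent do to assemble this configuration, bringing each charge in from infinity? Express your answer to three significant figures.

The work to assemble the configuration equals its total potential energy, U = Σ kqᵢqⱼ/rᵢⱼ over all pairs.
Pair separations: r₁₂ = 0.417 m, r₁₃ = 0.746 m, r₂₃ = 0.522 m.
U = (0.231) + (-0.203) + (-0.950) = -0.922 J.

-0.922 J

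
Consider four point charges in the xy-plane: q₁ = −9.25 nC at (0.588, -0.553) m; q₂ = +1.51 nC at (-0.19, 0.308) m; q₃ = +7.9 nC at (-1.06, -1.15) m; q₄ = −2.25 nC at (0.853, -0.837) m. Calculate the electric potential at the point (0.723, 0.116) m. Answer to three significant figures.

-95.8 V

The total potential is the scalar sum of each charge's contribution, V = Σ kqᵢ/rᵢ.
Distances from the field point to each charge: r₁ = 0.682 m, r₂ = 0.933 m, r₃ = 2.19 m, r₄ = 0.962 m.
V = k[(-9.25×10⁻⁹)/(0.682) + (1.51×10⁻⁹)/(0.933) + (7.90×10⁻⁹)/(2.19) + (-2.25×10⁻⁹)/(0.962)] = -95.8 V.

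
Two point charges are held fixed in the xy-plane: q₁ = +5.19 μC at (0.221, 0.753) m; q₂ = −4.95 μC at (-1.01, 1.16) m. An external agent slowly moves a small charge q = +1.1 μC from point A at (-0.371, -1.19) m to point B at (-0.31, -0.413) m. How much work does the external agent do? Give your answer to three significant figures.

For quasistatic motion the external work equals the change in potential energy: W_ext = qΔV = q(V_B − V_A).
At A: distances to the source charges are 2.03 m, 2.44 m; V_A = Σ kqᵢ/rᵢ = 4700 V.
At B: distances to the source charges are 1.28 m, 1.72 m; V_B = Σ kqᵢ/rᵢ = 1.06×10⁴ V.
ΔV = V_B − V_A = 5870 V.
W_ext = qΔV = (1.10×10⁻⁶ C)(5870 V) = 6.46×10⁻³ J.

6.46×10⁻³ J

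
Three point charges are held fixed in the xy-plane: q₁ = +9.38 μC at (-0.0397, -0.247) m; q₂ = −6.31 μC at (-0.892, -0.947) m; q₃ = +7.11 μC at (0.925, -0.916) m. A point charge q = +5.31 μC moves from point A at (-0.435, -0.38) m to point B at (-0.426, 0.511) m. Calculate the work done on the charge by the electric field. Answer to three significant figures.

The work done by the electric force is W_field = −ΔU = −q(V_B − V_A) = q(V_A − V_B).
At A: distances to the source charges are 0.417 m, 0.728 m, 1.46 m; V_A = Σ kqᵢ/rᵢ = 1.68×10⁵ V.
At B: distances to the source charges are 0.851 m, 1.53 m, 1.97 m; V_B = Σ kqᵢ/rᵢ = 9.46×10⁴ V.
ΔV = V_B − V_A = -7.34×10⁴ V.
W_field = −qΔV = −(5.31×10⁻⁶ C)(-7.34×10⁴ V) = 0.390 J.

0.390 J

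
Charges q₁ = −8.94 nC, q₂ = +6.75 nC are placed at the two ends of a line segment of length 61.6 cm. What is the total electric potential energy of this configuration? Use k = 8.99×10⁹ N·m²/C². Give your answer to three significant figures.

The work to assemble the configuration equals its total potential energy, U = Σ kqᵢqⱼ/rᵢⱼ over all pairs.
The separation is r = 0.616 m.
U = (-8.81×10⁻⁷) = -8.81×10⁻⁷ J.

-8.81×10⁻⁷ J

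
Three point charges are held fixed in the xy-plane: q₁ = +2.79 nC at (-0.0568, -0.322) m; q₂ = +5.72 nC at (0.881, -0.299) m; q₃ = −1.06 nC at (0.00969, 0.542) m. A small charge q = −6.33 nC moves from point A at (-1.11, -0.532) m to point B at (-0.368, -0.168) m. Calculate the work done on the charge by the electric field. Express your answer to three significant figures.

3.70×10⁻⁷ J

The work done by the electric force is W_field = −ΔU = −q(V_B − V_A) = q(V_A − V_B).
At A: distances to the source charges are 1.07 m, 2.00 m, 1.55 m; V_A = Σ kqᵢ/rᵢ = 42.9 V.
At B: distances to the source charges are 0.347 m, 1.26 m, 0.804 m; V_B = Σ kqᵢ/rᵢ = 101 V.
ΔV = V_B − V_A = 58.5 V.
W_field = −qΔV = −(-6.33×10⁻⁹ C)(58.5 V) = 3.70×10⁻⁷ J.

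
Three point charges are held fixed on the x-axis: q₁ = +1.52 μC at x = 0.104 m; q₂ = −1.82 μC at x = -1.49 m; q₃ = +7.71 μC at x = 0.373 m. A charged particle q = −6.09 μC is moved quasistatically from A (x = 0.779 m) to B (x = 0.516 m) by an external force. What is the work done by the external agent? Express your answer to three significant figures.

-1.99 J

For quasistatic motion the external work equals the change in potential energy: W_ext = qΔV = q(V_B − V_A).
At A: distances to the source charges are 0.675 m, 2.27 m, 0.406 m; V_A = Σ kqᵢ/rᵢ = 1.84×10⁵ V.
At B: distances to the source charges are 0.412 m, 2.01 m, 0.143 m; V_B = Σ kqᵢ/rᵢ = 5.10×10⁵ V.
ΔV = V_B − V_A = 3.26×10⁵ V.
W_ext = qΔV = (-6.09×10⁻⁶ C)(3.26×10⁵ V) = -1.99 J.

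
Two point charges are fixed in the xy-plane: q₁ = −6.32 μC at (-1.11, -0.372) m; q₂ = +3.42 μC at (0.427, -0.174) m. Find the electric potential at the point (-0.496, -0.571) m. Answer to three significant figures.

The total potential is the scalar sum of each charge's contribution, V = Σ kqᵢ/rᵢ.
Distances from the field point to each charge: r₁ = 0.645 m, r₂ = 1.00 m.
V = k[(-6.32×10⁻⁶)/(0.645) + (3.42×10⁻⁶)/(1.00)] = -5.74×10⁴ V.

-5.74×10⁴ V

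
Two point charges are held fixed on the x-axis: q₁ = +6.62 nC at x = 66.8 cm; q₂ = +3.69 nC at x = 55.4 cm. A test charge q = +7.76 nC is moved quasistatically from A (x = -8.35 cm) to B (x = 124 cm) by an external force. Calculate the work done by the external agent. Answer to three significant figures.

For quasistatic motion the external work equals the change in potential energy: W_ext = qΔV = q(V_B − V_A).
At A: distances to the source charges are 0.751 m, 0.637 m; V_A = Σ kqᵢ/rᵢ = 131 V.
At B: distances to the source charges are 0.572 m, 0.686 m; V_B = Σ kqᵢ/rᵢ = 152 V.
ΔV = V_B − V_A = 21.2 V.
W_ext = qΔV = (7.76×10⁻⁹ C)(21.2 V) = 1.64×10⁻⁷ J.

1.64×10⁻⁷ J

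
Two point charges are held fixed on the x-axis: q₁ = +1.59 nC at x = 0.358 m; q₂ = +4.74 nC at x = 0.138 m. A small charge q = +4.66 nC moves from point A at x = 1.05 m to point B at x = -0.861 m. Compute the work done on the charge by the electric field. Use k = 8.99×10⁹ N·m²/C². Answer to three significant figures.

6.06×10⁻⁸ J

The work done by the electric force is W_field = −ΔU = −q(V_B − V_A) = q(V_A − V_B).
At A: distances to the source charges are 0.692 m, 0.912 m; V_A = Σ kqᵢ/rᵢ = 67.4 V.
At B: distances to the source charges are 1.22 m, 0.999 m; V_B = Σ kqᵢ/rᵢ = 54.4 V.
ΔV = V_B − V_A = -13.0 V.
W_field = −qΔV = −(4.66×10⁻⁹ C)(-13.0 V) = 6.06×10⁻⁸ J.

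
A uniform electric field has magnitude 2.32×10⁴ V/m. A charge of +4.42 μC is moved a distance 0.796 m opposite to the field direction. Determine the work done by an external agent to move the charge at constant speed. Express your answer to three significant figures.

The potential change for a displacement 0.796 m opposite to the field direction is ΔV = +Ed = 1.85×10⁴ V.
W_ext = qΔV = 0.0816 J.

0.0816 J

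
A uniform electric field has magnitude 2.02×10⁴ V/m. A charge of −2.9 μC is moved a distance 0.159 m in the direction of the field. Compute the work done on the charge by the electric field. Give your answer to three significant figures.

The potential change for a displacement 0.159 m in the direction of the field is ΔV = −Ed = -3210 V.
W_field = −qΔV = -9.31×10⁻³ J.

-9.31×10⁻³ J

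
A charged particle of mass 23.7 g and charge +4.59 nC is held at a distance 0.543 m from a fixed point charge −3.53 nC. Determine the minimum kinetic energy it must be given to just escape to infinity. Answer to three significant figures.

2.68×10⁻⁷ J

To just escape, total mechanical energy must reach zero at infinity: ½mv²_min + U = 0, so ½mv²_min = −U = |kQq|/r.
|U| = |kQq|/r = (8.99×10⁹ N·m²/C²)(3.53×10⁻⁹)(4.59×10⁻⁹)/(0.543) = 2.68×10⁻⁷ J.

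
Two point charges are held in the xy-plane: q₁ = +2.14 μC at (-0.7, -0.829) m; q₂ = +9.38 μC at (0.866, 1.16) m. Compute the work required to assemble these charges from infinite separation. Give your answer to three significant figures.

0.0713 J

The work to assemble the configuration equals its total potential energy, U = Σ kqᵢqⱼ/rᵢⱼ over all pairs.
Pair separations: r₁₂ = 2.53 m.
U = (0.0713) = 0.0713 J.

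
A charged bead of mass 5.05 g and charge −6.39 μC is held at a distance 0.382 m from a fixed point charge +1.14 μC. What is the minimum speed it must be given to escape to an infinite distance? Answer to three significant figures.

To just escape, total mechanical energy must reach zero at infinity: ½mv²_min + U = 0, so ½mv²_min = −U = |kQq|/r.
|U| = |kQq|/r = (8.99×10⁹ N·m²/C²)(1.14×10⁻⁶)(6.39×10⁻⁶)/(0.382) = 0.171 J.
v_min = √(2|U|/m) = √(2·0.171/5.05×10⁻³) = 8.24 m/s.

8.24 m/s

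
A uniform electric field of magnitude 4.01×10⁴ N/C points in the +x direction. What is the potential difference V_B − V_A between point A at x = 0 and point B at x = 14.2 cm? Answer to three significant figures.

-5690 V

In a uniform field, potential decreases in the direction of E: V_B − V_A = −E·Δx.
V_B − V_A = −(4.01×10⁴ V/m)(0.142 m) = -5690 V.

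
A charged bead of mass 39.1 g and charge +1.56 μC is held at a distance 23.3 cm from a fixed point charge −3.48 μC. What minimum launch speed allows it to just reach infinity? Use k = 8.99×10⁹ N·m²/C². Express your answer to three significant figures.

To just escape, total mechanical energy must reach zero at infinity: ½mv²_min + U = 0, so ½mv²_min = −U = |kQq|/r.
|U| = |kQq|/r = (8.99×10⁹ N·m²/C²)(3.48×10⁻⁶)(1.56×10⁻⁶)/(0.233) = 0.209 J.
v_min = √(2|U|/m) = √(2·0.209/0.0391) = 3.27 m/s.

3.27 m/s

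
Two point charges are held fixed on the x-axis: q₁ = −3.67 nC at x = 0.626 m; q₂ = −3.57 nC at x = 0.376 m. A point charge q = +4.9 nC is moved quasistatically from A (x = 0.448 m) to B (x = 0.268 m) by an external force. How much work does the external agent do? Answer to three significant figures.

1.18×10⁻⁶ J

For quasistatic motion the external work equals the change in potential energy: W_ext = qΔV = q(V_B − V_A).
At A: distances to the source charges are 0.178 m, 0.0720 m; V_A = Σ kqᵢ/rᵢ = -631 V.
At B: distances to the source charges are 0.358 m, 0.108 m; V_B = Σ kqᵢ/rᵢ = -389 V.
ΔV = V_B − V_A = 242 V.
W_ext = qΔV = (4.90×10⁻⁹ C)(242 V) = 1.18×10⁻⁶ J.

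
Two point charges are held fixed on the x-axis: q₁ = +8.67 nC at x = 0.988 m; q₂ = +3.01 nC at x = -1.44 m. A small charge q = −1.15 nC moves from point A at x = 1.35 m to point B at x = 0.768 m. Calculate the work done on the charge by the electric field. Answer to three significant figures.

The work done by the electric force is W_field = −ΔU = −q(V_B − V_A) = q(V_A − V_B).
At A: distances to the source charges are 0.362 m, 2.79 m; V_A = Σ kqᵢ/rᵢ = 225 V.
At B: distances to the source charges are 0.220 m, 2.21 m; V_B = Σ kqᵢ/rᵢ = 367 V.
ΔV = V_B − V_A = 142 V.
W_field = −qΔV = −(-1.15×10⁻⁹ C)(142 V) = 1.63×10⁻⁷ J.

1.63×10⁻⁷ J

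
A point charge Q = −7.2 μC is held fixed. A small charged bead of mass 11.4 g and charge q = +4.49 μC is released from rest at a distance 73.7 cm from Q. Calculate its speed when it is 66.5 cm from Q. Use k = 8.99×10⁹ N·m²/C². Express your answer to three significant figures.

Only the electrostatic force acts, so mechanical energy is conserved: ½mv² = U₁ − U₂ = kQq(1/r₁ − 1/r₂).
U₁ − U₂ = (8.99×10⁹ N·m²/C²)(-7.20×10⁻⁶ C)(4.49×10⁻⁶ C)(1/0.737 − 1/0.665) = 0.0427 J.
v = √(2·0.0427/0.0114) = 2.74 m/s.

2.74 m/s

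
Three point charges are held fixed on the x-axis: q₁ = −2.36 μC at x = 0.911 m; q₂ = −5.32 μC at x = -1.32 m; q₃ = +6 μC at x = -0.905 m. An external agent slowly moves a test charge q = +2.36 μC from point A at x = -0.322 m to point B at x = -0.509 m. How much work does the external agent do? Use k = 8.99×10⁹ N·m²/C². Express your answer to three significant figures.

0.0824 J

For quasistatic motion the external work equals the change in potential energy: W_ext = qΔV = q(V_B − V_A).
At A: distances to the source charges are 1.23 m, 0.998 m, 0.583 m; V_A = Σ kqᵢ/rᵢ = 2.74×10⁴ V.
At B: distances to the source charges are 1.42 m, 0.811 m, 0.396 m; V_B = Σ kqᵢ/rᵢ = 6.23×10⁴ V.
ΔV = V_B − V_A = 3.49×10⁴ V.
W_ext = qΔV = (2.36×10⁻⁶ C)(3.49×10⁴ V) = 0.0824 J.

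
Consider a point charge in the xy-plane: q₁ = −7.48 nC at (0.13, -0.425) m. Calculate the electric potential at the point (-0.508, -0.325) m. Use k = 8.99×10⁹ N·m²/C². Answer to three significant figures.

The total potential is the scalar sum of each charge's contribution, V = Σ kqᵢ/rᵢ.
Distances from the field point to each charge: r₁ = 0.646 m.
V = k[(-7.48×10⁻⁹)/(0.646)] = -104 V.

-104 V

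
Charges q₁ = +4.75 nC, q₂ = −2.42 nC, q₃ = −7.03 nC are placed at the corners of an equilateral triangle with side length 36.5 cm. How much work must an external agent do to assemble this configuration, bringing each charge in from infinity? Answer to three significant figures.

The work to assemble the configuration equals its total potential energy, U = Σ kqᵢqⱼ/rᵢⱼ over all pairs.
All three pair separations equal the side length, 0.365 m.
U = (-2.83×10⁻⁷) + (-8.22×10⁻⁷) + (4.19×10⁻⁷) = -6.87×10⁻⁷ J.

-6.87×10⁻⁷ J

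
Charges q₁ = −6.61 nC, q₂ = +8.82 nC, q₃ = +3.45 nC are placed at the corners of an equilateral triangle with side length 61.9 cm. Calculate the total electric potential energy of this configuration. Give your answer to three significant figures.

-7.36×10⁻⁷ J

The assembly work is the sum of pairwise potential energies, U = Σ_{i<j} kqᵢqⱼ/rᵢⱼ.
All three pair separations equal the side length, 0.619 m.
U = (-8.47×10⁻⁷) + (-3.31×10⁻⁷) + (4.42×10⁻⁷) = -7.36×10⁻⁷ J.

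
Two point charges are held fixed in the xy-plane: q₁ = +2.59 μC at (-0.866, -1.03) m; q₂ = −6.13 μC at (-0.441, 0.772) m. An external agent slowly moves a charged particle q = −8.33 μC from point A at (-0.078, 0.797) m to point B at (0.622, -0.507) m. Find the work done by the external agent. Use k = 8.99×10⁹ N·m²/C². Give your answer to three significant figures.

-1.01 J

For quasistatic motion the external work equals the change in potential energy: W_ext = qΔV = q(V_B − V_A).
At A: distances to the source charges are 1.99 m, 0.364 m; V_A = Σ kqᵢ/rᵢ = -1.40×10⁵ V.
At B: distances to the source charges are 1.58 m, 1.66 m; V_B = Σ kqᵢ/rᵢ = -1.84×10⁴ V.
ΔV = V_B − V_A = 1.21×10⁵ V.
W_ext = qΔV = (-8.33×10⁻⁶ C)(1.21×10⁵ V) = -1.01 J.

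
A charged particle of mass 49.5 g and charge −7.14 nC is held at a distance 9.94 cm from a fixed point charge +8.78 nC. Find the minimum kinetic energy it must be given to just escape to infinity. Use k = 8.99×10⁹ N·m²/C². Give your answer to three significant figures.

To just escape, total mechanical energy must reach zero at infinity: ½mv²_min + U = 0, so ½mv²_min = −U = |kQq|/r.
|U| = |kQq|/r = (8.99×10⁹ N·m²/C²)(8.78×10⁻⁹)(7.14×10⁻⁹)/(0.0994) = 5.67×10⁻⁶ J.

5.67×10⁻⁶ J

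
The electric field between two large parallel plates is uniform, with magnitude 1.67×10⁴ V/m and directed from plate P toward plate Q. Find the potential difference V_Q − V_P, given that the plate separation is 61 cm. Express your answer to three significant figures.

In a uniform field, potential decreases in the direction of E: ΔV = −E·d for a displacement d parallel to E.
Going from P to Q is a displacement of 61 cm along the field, so V_Q − V_P = −Ed = -1.02×10⁴ V.

-1.02×10⁴ V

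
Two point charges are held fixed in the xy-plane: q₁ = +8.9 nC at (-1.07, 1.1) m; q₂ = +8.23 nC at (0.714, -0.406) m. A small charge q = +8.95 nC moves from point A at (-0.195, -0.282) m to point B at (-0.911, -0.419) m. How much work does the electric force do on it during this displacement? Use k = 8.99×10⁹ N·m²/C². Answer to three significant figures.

2.83×10⁻⁷ J

The work done by the electric force is W_field = −ΔU = −q(V_B − V_A) = q(V_A − V_B).
At A: distances to the source charges are 1.64 m, 0.917 m; V_A = Σ kqᵢ/rᵢ = 130 V.
At B: distances to the source charges are 1.53 m, 1.63 m; V_B = Σ kqᵢ/rᵢ = 97.9 V.
ΔV = V_B − V_A = -31.6 V.
W_field = −qΔV = −(8.95×10⁻⁹ C)(-31.6 V) = 2.83×10⁻⁷ J.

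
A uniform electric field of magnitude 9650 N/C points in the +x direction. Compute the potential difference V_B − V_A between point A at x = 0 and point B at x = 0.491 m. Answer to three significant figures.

In a uniform field, potential decreases in the direction of E: V_B − V_A = −E·Δx.
V_B − V_A = −(9650 V/m)(0.491 m) = -4740 V.

-4740 V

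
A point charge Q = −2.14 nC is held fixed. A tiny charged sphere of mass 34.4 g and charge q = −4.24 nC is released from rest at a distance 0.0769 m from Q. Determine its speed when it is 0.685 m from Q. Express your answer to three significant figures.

Only the electrostatic force acts, so mechanical energy is conserved: ½mv² = U₁ − U₂ = kQq(1/r₁ − 1/r₂).
U₁ − U₂ = (8.99×10⁹ N·m²/C²)(-2.14×10⁻⁹ C)(-4.24×10⁻⁹ C)(1/0.0769 − 1/0.685) = 9.42×10⁻⁷ J.
v = √(2·9.42×10⁻⁷/0.0344) = 7.40×10⁻³ m/s.

7.40×10⁻³ m/s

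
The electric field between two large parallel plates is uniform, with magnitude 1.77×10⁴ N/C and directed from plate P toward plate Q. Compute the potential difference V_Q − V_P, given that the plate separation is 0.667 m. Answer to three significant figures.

-1.18×10⁴ V

In a uniform field, potential decreases in the direction of E: ΔV = −E·d for a displacement d parallel to E.
Going from P to Q is a displacement of 0.667 m along the field, so V_Q − V_P = −Ed = -1.18×10⁴ V.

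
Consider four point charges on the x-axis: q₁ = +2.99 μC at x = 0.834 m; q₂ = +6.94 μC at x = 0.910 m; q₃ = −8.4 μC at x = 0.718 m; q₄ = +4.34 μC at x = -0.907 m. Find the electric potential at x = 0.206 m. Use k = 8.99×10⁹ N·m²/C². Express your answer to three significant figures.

Electric potential is a scalar, so the contributions from each charge add algebraically: V = Σ kqᵢ/rᵢ.
Distances from the field point to each charge: r₁ = 0.628 m, r₂ = 0.704 m, r₃ = 0.512 m, r₄ = 1.11 m.
V = k[(2.99×10⁻⁶)/(0.628) + (6.94×10⁻⁶)/(0.704) + (-8.40×10⁻⁶)/(0.512) + (4.34×10⁻⁶)/(1.11)] = 1.90×10⁴ V.

1.90×10⁴ V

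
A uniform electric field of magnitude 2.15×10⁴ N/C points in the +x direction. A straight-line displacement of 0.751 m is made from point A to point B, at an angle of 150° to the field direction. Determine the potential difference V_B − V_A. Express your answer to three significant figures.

1.40×10⁴ V

Only the component of displacement along E changes the potential: ΔV = −E·d·cosθ.
ΔV = −(2.15×10⁴ V/m)(0.751 m)cos150° = 1.40×10⁴ V.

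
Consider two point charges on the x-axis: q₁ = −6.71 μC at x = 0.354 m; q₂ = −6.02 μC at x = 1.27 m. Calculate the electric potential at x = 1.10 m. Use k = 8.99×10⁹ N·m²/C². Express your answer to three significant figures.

-3.99×10⁵ V

The total potential is the scalar sum of each charge's contribution, V = Σ kqᵢ/rᵢ.
Distances from the field point to each charge: r₁ = 0.746 m, r₂ = 0.170 m.
V = k[(-6.71×10⁻⁶)/(0.746) + (-6.02×10⁻⁶)/(0.170)] = -3.99×10⁵ V.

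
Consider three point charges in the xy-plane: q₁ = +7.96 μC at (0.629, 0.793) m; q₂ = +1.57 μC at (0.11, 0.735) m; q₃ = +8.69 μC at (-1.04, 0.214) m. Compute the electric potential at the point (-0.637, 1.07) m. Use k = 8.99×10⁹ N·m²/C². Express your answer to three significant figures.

1.55×10⁵ V

Electric potential is a scalar, so the contributions from each charge add algebraically: V = Σ kqᵢ/rᵢ.
Distances from the field point to each charge: r₁ = 1.30 m, r₂ = 0.819 m, r₃ = 0.946 m.
V = k[(7.96×10⁻⁶)/(1.30) + (1.57×10⁻⁶)/(0.819) + (8.69×10⁻⁶)/(0.946)] = 1.55×10⁵ V.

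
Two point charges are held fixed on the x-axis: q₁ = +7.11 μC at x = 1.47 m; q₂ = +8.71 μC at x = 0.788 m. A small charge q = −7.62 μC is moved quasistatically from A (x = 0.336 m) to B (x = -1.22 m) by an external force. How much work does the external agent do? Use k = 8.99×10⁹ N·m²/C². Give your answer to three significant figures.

For quasistatic motion the external work equals the change in potential energy: W_ext = qΔV = q(V_B − V_A).
At A: distances to the source charges are 1.13 m, 0.452 m; V_A = Σ kqᵢ/rᵢ = 2.30×10⁵ V.
At B: distances to the source charges are 2.69 m, 2.01 m; V_B = Σ kqᵢ/rᵢ = 6.28×10⁴ V.
ΔV = V_B − V_A = -1.67×10⁵ V.
W_ext = qΔV = (-7.62×10⁻⁶ C)(-1.67×10⁵ V) = 1.27 J.

1.27 J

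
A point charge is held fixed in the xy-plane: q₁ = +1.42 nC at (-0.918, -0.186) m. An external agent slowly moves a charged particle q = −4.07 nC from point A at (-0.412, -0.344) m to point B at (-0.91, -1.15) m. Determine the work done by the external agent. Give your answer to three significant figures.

For quasistatic motion the external work equals the change in potential energy: W_ext = qΔV = q(V_B − V_A).
At A: distance to the source charge is 0.530 m; V_A = kq₁/r = 24.1 V.
At B: distance to the source charge is 0.964 m; V_B = kq₁/r = 13.2 V.
ΔV = V_B − V_A = -10.8 V.
W_ext = qΔV = (-4.07×10⁻⁹ C)(-10.8 V) = 4.41×10⁻⁸ J.

4.41×10⁻⁸ J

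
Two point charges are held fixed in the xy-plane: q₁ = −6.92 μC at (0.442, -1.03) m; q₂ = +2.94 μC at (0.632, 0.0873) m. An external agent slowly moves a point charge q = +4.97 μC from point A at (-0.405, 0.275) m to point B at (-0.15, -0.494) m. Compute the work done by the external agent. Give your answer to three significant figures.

For quasistatic motion the external work equals the change in potential energy: W_ext = qΔV = q(V_B − V_A).
At A: distances to the source charges are 1.56 m, 1.05 m; V_A = Σ kqᵢ/rᵢ = -1.49×10⁴ V.
At B: distances to the source charges are 0.799 m, 0.974 m; V_B = Σ kqᵢ/rᵢ = -5.08×10⁴ V.
ΔV = V_B − V_A = -3.59×10⁴ V.
W_ext = qΔV = (4.97×10⁻⁶ C)(-3.59×10⁴ V) = -0.178 J.

-0.178 J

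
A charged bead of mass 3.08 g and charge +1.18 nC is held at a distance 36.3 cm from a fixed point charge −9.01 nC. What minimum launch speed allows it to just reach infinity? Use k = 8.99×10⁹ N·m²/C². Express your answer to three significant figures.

To just escape, total mechanical energy must reach zero at infinity: ½mv²_min + U = 0, so ½mv²_min = −U = |kQq|/r.
|U| = |kQq|/r = (8.99×10⁹ N·m²/C²)(9.01×10⁻⁹)(1.18×10⁻⁹)/(0.363) = 2.63×10⁻⁷ J.
v_min = √(2|U|/m) = √(2·2.63×10⁻⁷/3.08×10⁻³) = 0.0131 m/s.

0.0131 m/s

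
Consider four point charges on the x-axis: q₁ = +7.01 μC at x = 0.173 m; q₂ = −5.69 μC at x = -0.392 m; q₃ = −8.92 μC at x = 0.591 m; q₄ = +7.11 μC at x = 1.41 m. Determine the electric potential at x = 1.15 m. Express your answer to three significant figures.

Electric potential is a scalar, so the contributions from each charge add algebraically: V = Σ kqᵢ/rᵢ.
Distances from the field point to each charge: r₁ = 0.977 m, r₂ = 1.54 m, r₃ = 0.559 m, r₄ = 0.260 m.
V = k[(7.01×10⁻⁶)/(0.977) + (-5.69×10⁻⁶)/(1.54) + (-8.92×10⁻⁶)/(0.559) + (7.11×10⁻⁶)/(0.260)] = 1.34×10⁵ V.

1.34×10⁵ V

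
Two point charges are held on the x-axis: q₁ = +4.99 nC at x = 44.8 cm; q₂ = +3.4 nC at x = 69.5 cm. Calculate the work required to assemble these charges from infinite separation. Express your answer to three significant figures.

6.18×10⁻⁷ J

The work to assemble the configuration equals its total potential energy, U = Σ kqᵢqⱼ/rᵢⱼ over all pairs.
Pair separations: r₁₂ = 0.247 m.
U = (6.18×10⁻⁷) = 6.18×10⁻⁷ J.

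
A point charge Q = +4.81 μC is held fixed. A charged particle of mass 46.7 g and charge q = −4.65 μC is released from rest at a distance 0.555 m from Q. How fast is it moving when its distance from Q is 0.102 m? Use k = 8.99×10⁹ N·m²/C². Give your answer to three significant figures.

Only the electrostatic force acts, so mechanical energy is conserved: ½mv² = U₁ − U₂ = kQq(1/r₁ − 1/r₂).
U₁ − U₂ = (8.99×10⁹ N·m²/C²)(4.81×10⁻⁶ C)(-4.65×10⁻⁶ C)(1/0.555 − 1/0.102) = 1.61 J.
v = √(2·1.61/0.0467) = 8.30 m/s.

8.30 m/s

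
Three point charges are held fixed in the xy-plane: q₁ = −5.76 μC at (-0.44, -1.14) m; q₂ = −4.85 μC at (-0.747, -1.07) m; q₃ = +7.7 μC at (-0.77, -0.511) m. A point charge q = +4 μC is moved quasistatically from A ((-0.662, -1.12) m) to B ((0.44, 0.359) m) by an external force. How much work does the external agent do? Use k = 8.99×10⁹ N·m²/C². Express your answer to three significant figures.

2.22 J

For quasistatic motion the external work equals the change in potential energy: W_ext = qΔV = q(V_B − V_A).
At A: distances to the source charges are 0.223 m, 0.0986 m, 0.619 m; V_A = Σ kqᵢ/rᵢ = -5.63×10⁵ V.
At B: distances to the source charges are 1.74 m, 1.86 m, 1.49 m; V_B = Σ kqᵢ/rᵢ = -6810 V.
ΔV = V_B − V_A = 5.56×10⁵ V.
W_ext = qΔV = (4.00×10⁻⁶ C)(5.56×10⁵ V) = 2.22 J.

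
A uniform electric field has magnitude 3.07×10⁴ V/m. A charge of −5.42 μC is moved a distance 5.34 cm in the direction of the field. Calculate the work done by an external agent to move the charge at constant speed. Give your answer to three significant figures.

8.89×10⁻³ J

The potential change for a displacement 5.34 cm in the direction of the field is ΔV = −Ed = -1640 V.
W_ext = qΔV = 8.89×10⁻³ J.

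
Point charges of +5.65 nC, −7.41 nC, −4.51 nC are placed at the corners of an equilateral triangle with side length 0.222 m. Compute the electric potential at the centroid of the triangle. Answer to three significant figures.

Electric potential is a scalar, so the contributions from each charge add algebraically: V = Σ kqᵢ/rᵢ.
The distance from each vertex to the centroid is a/√3 = 0.128 m.
V = k[(5.65×10⁻⁹)/(0.128) + (-7.41×10⁻⁹)/(0.128) + (-4.51×10⁻⁹)/(0.128)] = -440 V.

-440 V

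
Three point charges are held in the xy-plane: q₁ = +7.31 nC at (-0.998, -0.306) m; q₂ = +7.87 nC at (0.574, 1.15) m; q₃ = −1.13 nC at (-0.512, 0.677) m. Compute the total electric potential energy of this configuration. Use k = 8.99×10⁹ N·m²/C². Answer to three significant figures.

The assembly work is the sum of pairwise potential energies, U = Σ_{i<j} kqᵢqⱼ/rᵢⱼ.
Pair separations: r₁₂ = 2.14 m, r₁₃ = 1.10 m, r₂₃ = 1.18 m.
U = (2.41×10⁻⁷) + (-6.77×10⁻⁸) + (-6.75×10⁻⁸) = 1.06×10⁻⁷ J.

1.06×10⁻⁷ J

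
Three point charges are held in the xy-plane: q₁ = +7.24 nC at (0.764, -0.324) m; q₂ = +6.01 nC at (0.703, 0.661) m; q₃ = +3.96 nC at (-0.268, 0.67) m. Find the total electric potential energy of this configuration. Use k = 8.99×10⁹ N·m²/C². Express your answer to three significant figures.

The assembly work is the sum of pairwise potential energies, U = Σ_{i<j} kqᵢqⱼ/rᵢⱼ.
Pair separations: r₁₂ = 0.987 m, r₁₃ = 1.43 m, r₂₃ = 0.971 m.
U = (3.96×10⁻⁷) + (1.80×10⁻⁷) + (2.20×10⁻⁷) = 7.97×10⁻⁷ J.

7.97×10⁻⁷ J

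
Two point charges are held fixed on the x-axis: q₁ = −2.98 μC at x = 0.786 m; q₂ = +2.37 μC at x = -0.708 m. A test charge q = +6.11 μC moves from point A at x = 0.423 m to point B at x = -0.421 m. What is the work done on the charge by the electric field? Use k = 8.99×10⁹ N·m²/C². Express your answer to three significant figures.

-0.654 J

The work done by the electric force is W_field = −ΔU = −q(V_B − V_A) = q(V_A − V_B).
At A: distances to the source charges are 0.363 m, 1.13 m; V_A = Σ kqᵢ/rᵢ = -5.50×10⁴ V.
At B: distances to the source charges are 1.21 m, 0.287 m; V_B = Σ kqᵢ/rᵢ = 5.20×10⁴ V.
ΔV = V_B − V_A = 1.07×10⁵ V.
W_field = −qΔV = −(6.11×10⁻⁶ C)(1.07×10⁵ V) = -0.654 J.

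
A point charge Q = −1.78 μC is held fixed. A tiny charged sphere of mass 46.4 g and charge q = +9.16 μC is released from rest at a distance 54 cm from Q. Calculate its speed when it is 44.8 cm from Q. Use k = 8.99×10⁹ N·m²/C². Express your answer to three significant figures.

Only the electrostatic force acts, so mechanical energy is conserved: ½mv² = U₁ − U₂ = kQq(1/r₁ − 1/r₂).
U₁ − U₂ = (8.99×10⁹ N·m²/C²)(-1.78×10⁻⁶ C)(9.16×10⁻⁶ C)(1/0.540 − 1/0.448) = 0.0557 J.
v = √(2·0.0557/0.0464) = 1.55 m/s.

1.55 m/s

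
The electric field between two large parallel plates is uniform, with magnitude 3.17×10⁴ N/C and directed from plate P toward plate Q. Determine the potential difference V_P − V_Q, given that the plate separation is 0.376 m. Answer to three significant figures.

In a uniform field, potential decreases in the direction of E: ΔV = −E·d for a displacement d parallel to E.
Going from Q to P is a displacement of 0.376 m opposite to the field, so V_P − V_Q = +Ed = 1.19×10⁴ V.

1.19×10⁴ V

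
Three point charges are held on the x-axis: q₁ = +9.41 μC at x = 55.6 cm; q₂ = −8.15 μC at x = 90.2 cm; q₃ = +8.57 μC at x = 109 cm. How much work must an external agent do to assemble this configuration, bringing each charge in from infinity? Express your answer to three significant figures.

-3.97 J

The work to assemble the configuration equals its total potential energy, U = Σ kqᵢqⱼ/rᵢⱼ over all pairs.
Pair separations: r₁₂ = 0.346 m, r₁₃ = 0.534 m, r₂₃ = 0.188 m.
U = (-1.99) + (1.36) + (-3.34) = -3.97 J.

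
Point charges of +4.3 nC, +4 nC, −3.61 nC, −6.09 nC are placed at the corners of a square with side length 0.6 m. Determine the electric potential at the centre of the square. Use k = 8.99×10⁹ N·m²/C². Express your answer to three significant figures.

-29.7 V

Electric potential is a scalar, so the contributions from each charge add algebraically: V = Σ kqᵢ/rᵢ.
The distance from each corner to the centre is a√2/2 = 0.424 m.
V = k[(4.30×10⁻⁹)/(0.424) + (4.00×10⁻⁹)/(0.424) + (-3.61×10⁻⁹)/(0.424) + (-6.09×10⁻⁹)/(0.424)] = -29.7 V.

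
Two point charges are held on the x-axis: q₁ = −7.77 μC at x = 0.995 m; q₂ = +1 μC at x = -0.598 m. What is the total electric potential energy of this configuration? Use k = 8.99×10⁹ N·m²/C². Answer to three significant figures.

The work to assemble the configuration equals its total potential energy, U = Σ kqᵢqⱼ/rᵢⱼ over all pairs.
Pair separations: r₁₂ = 1.59 m.
U = (-0.0438) = -0.0438 J.

-0.0438 J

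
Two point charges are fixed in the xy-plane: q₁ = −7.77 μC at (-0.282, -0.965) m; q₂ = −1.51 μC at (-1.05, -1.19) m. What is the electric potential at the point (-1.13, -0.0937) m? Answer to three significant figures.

-6.98×10⁴ V

The total potential is the scalar sum of each charge's contribution, V = Σ kqᵢ/rᵢ.
Distances from the field point to each charge: r₁ = 1.22 m, r₂ = 1.10 m.
V = k[(-7.77×10⁻⁶)/(1.22) + (-1.51×10⁻⁶)/(1.10)] = -6.98×10⁴ V.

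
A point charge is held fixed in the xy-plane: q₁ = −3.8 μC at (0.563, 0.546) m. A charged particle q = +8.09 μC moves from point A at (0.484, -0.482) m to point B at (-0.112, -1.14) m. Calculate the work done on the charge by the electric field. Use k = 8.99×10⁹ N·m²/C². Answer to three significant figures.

-0.116 J

The work done by the electric force is W_field = −ΔU = −q(V_B − V_A) = q(V_A − V_B).
At A: distance to the source charge is 1.03 m; V_A = kq₁/r = -3.31×10⁴ V.
At B: distance to the source charge is 1.82 m; V_B = kq₁/r = -1.88×10⁴ V.
ΔV = V_B − V_A = 1.43×10⁴ V.
W_field = −qΔV = −(8.09×10⁻⁶ C)(1.43×10⁴ V) = -0.116 J.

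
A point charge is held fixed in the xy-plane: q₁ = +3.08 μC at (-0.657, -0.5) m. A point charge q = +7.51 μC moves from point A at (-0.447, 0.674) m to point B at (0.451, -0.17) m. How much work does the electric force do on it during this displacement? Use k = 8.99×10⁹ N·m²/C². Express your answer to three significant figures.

-5.51×10⁻³ J

The work done by the electric force is W_field = −ΔU = −q(V_B − V_A) = q(V_A − V_B).
At A: distance to the source charge is 1.19 m; V_A = kq₁/r = 2.32×10⁴ V.
At B: distance to the source charge is 1.16 m; V_B = kq₁/r = 2.40×10⁴ V.
ΔV = V_B − V_A = 734 V.
W_field = −qΔV = −(7.51×10⁻⁶ C)(734 V) = -5.51×10⁻³ J.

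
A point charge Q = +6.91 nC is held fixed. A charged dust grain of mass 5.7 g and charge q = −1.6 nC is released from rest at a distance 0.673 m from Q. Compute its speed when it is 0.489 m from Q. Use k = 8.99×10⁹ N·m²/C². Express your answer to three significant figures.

4.42×10⁻³ m/s

Only the electrostatic force acts, so mechanical energy is conserved: ½mv² = U₁ − U₂ = kQq(1/r₁ − 1/r₂).
U₁ − U₂ = (8.99×10⁹ N·m²/C²)(6.91×10⁻⁹ C)(-1.60×10⁻⁹ C)(1/0.673 − 1/0.489) = 5.56×10⁻⁸ J.
v = √(2·5.56×10⁻⁸/5.70×10⁻³) = 4.42×10⁻³ m/s.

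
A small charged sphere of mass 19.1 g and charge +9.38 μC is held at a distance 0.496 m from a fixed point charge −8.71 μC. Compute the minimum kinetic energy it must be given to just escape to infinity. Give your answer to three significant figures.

1.48 J

To just escape, total mechanical energy must reach zero at infinity: ½mv²_min + U = 0, so ½mv²_min = −U = |kQq|/r.
|U| = |kQq|/r = (8.99×10⁹ N·m²/C²)(8.71×10⁻⁶)(9.38×10⁻⁶)/(0.496) = 1.48 J.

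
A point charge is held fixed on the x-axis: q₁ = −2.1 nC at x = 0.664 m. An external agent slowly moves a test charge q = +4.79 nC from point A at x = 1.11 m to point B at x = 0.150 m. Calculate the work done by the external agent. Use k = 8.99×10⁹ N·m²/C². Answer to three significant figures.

For quasistatic motion the external work equals the change in potential energy: W_ext = qΔV = q(V_B − V_A).
At A: distance to the source charge is 0.446 m; V_A = kq₁/r = -42.3 V.
At B: distance to the source charge is 0.514 m; V_B = kq₁/r = -36.7 V.
ΔV = V_B − V_A = 5.60 V.
W_ext = qΔV = (4.79×10⁻⁹ C)(5.60 V) = 2.68×10⁻⁸ J.

2.68×10⁻⁸ J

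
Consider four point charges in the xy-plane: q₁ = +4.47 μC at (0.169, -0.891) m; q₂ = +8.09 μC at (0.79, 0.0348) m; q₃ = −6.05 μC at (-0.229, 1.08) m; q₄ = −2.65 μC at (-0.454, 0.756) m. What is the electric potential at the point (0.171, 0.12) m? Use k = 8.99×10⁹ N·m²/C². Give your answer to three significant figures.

Electric potential is a scalar, so the contributions from each charge add algebraically: V = Σ kqᵢ/rᵢ.
Distances from the field point to each charge: r₁ = 1.01 m, r₂ = 0.625 m, r₃ = 1.04 m, r₄ = 0.892 m.
V = k[(4.47×10⁻⁶)/(1.01) + (8.09×10⁻⁶)/(0.625) + (-6.05×10⁻⁶)/(1.04) + (-2.65×10⁻⁶)/(0.892)] = 7.71×10⁴ V.

7.71×10⁴ V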